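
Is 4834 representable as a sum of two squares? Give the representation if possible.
45² + 53² (a=45, b=53)

Factorization: 4834 = 2 × 2417
By Fermat: n is sum of two squares iff every prime p ≡ 3 (mod 4) appears to even power.
All primes ≡ 3 (mod 4) appear to even power.
Search a = 0, 1, 2, … for 4834 - a² a perfect square: first hit at a = 45: 4834 - 2025 = 2809 = 53².
4834 = 45² + 53² = 2025 + 2809 ✓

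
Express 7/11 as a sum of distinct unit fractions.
1/2 + 1/8 + 1/88

Greedy algorithm:
7/11: ceiling(11/7) = 2, use 1/2
3/22: ceiling(22/3) = 8, use 1/8
1/88: ceiling(88/1) = 88, use 1/88
Result: 7/11 = 1/2 + 1/8 + 1/88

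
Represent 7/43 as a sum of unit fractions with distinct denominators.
1/7 + 1/51 + 1/3071 + 1/11785731 + 1/185204595153417

Greedy algorithm:
7/43: ceiling(43/7) = 7, use 1/7
6/301: ceiling(301/6) = 51, use 1/51
5/15351: ceiling(15351/5) = 3071, use 1/3071
4/47142921: ceiling(47142921/4) = 11785731, use 1/11785731
1/185204595153417: ceiling(185204595153417/1) = 185204595153417, use 1/185204595153417
Result: 7/43 = 1/7 + 1/51 + 1/3071 + 1/11785731 + 1/185204595153417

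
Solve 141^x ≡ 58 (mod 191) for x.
83

Baby-step giant-step with step n = ⌈√191⌉ = 14.
Baby steps 141^j mod 191 (j:value) for j=0..13: 0:1, 1:141, 2:17, 3:105, 4:98, 5:66, 6:138, 7:167, 8:54, 9:165, 10:154, 11:131, 12:135, 13:126.
Giant-step multiplier: 141^(-14) ≡ 141^(190-14) = 141^176 ≡ 64 (mod 191).
Giant steps γ_i = 58·64^i mod 191: γ_0=58, γ_1=83, γ_2=155, γ_3=179, γ_4=187, γ_5=126 (in table at j=13).
x = i·n + j = 5·14 + 13 = 83.
Check: 141^83 ≡ 58 (mod 191).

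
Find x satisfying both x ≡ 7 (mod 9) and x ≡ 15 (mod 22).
169

Using Chinese Remainder Theorem:
M = 9 × 22 = 198
M1 = 22, M2 = 9
y1 = 22^(-1) mod 9 = 7
y2 = 9^(-1) mod 22 = 5
x = (7×22×7 + 15×9×5) mod 198 = 169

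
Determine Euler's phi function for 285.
144

285 = 3 × 5 × 19
φ(n) = n × ∏(1 - 1/p) for each prime p dividing n
φ(285) = 285 × (1 - 1/3) × (1 - 1/5) × (1 - 1/19) = 144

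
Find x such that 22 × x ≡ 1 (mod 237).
97

gcd(22, 237) = 1, so the inverse exists.
Extended Euclidean algorithm on (237, 22):
237 = 10 × 22 + 17  ⟹  17 = (1)·237 + (-10)·22
22 = 1 × 17 + 5  ⟹  5 = (-1)·237 + (11)·22
17 = 3 × 5 + 2  ⟹  2 = (4)·237 + (-43)·22
5 = 2 × 2 + 1  ⟹  1 = (-9)·237 + (97)·22
So (97)·22 ≡ 1 (mod 237), i.e. 22^(-1) ≡ 97 (mod 237).
Check: 22 × 97 = 2134 ≡ 1 (mod 237)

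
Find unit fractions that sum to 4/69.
1/18 + 1/414

Greedy algorithm:
4/69: ceiling(69/4) = 18, use 1/18
1/414: ceiling(414/1) = 414, use 1/414
Result: 4/69 = 1/18 + 1/414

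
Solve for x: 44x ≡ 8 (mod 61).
x ≡ 39 (mod 61)

gcd(44, 61) = 1, which divides 8, so solutions exist.
Find 44^(-1) mod 61 by the extended Euclidean algorithm:
61 = 1 × 44 + 17  ⟹  17 = (1)·61 + (-1)·44
44 = 2 × 17 + 10  ⟹  10 = (-2)·61 + (3)·44
17 = 1 × 10 + 7  ⟹  7 = (3)·61 + (-4)·44
10 = 1 × 7 + 3  ⟹  3 = (-5)·61 + (7)·44
7 = 2 × 3 + 1  ⟹  1 = (13)·61 + (-18)·44
So (-18)·44 ≡ 1 (mod 61), i.e. 44^(-1) ≡ -18 ≡ 43 (mod 61).
x ≡ 43 × 8 = 344 ≡ 39 (mod 61).
Check: 44 × 39 = 1716 ≡ 8 (mod 61).
Unique solution: x ≡ 39 (mod 61)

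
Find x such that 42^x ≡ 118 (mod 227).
141

Baby-step giant-step with step n = ⌈√227⌉ = 16.
Baby steps 42^j mod 227 (j:value) for j=0..15: 0:1, 1:42, 2:175, 3:86, 4:207, 5:68, 6:132, 7:96, 8:173, 9:2, 10:84, 11:123, 12:172, 13:187, 14:136, 15:37.
Giant-step multiplier: 42^(-16) ≡ 42^(226-16) = 42^210 ≡ 214 (mod 227).
Giant steps γ_i = 118·214^i mod 227: γ_0=118, γ_1=55, γ_2=193, γ_3=215, γ_4=156, γ_5=15, γ_6=32, γ_7=38, γ_8=187 (in table at j=13).
x = i·n + j = 8·16 + 13 = 141.
Check: 42^141 ≡ 118 (mod 227).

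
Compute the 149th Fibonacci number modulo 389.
51

Matrix identity: Q^n = [[F_(n+1), F_n], [F_n, F_(n-1)]] with Q = [[1,1],[1,0]].
n = 149 = 10010101₂. Square-and-multiply, entries mod 389:
Q^1 = [[1,1],[1,0]]
Q^2 = (Q^1)² = [[2,1],[1,1]]
Q^4 = (Q^2)² = [[5,3],[3,2]]
Q^9 = (Q^4)²·Q = [[55,34],[34,21]]
Q^18 = (Q^9)² = [[291,250],[250,41]]
Q^37 = (Q^18)²·Q = [[282,139],[139,143]]
Q^74 = (Q^37)² = [[39,336],[336,92]]
Q^149 = (Q^74)²·Q = [[110,51],[51,59]]
F_149 mod 389 = Q^149[0][1] = 51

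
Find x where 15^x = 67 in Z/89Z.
64

Baby-step giant-step with step n = ⌈√89⌉ = 10.
Baby steps 15^j mod 89 (j:value) for j=0..9: 0:1, 1:15, 2:47, 3:82, 4:73, 5:27, 6:49, 7:23, 8:78, 9:13.
Giant-step multiplier: 15^(-10) ≡ 15^(88-10) = 15^78 ≡ 21 (mod 89).
Giant steps γ_i = 67·21^i mod 89: γ_0=67, γ_1=72, γ_2=88, γ_3=68, γ_4=4, γ_5=84, γ_6=73 (in table at j=4).
x = i·n + j = 6·10 + 4 = 64.
Check: 15^64 ≡ 67 (mod 89).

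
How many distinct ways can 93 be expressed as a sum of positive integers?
82010177

p(n) counts ways to write n as a sum of positive integers (order ignored).
Euler's pentagonal recurrence: p(k) = p(k-1) + p(k-2) - p(k-5) - p(k-7) + p(k-12) + p(k-15) - ... (offsets j(3j∓1)/2, signs ++--, p(0)=1, p(<0)=0).
DP table for k = 0..92: p(0)=1, p(1)=1, p(2)=2, p(3)=3, p(4)=5, p(5)=7, p(6)=11, p(7)=15, p(8)=22, p(9)=30, p(10)=42, p(11)=56, p(12)=77, p(13)=101, p(14)=135, p(15)=176, p(16)=231, p(17)=297, p(18)=385, p(19)=490, p(20)=627, p(21)=792, p(22)=1002, p(23)=1255, p(24)=1575, p(25)=1958, p(26)=2436, p(27)=3010, p(28)=3718, p(29)=4565, p(30)=5604, p(31)=6842, p(32)=8349, p(33)=10143, p(34)=12310, p(35)=14883, p(36)=17977, p(37)=21637, p(38)=26015, p(39)=31185, p(40)=37338, p(41)=44583, p(42)=53174, p(43)=63261, p(44)=75175, p(45)=89134, p(46)=105558, p(47)=124754, p(48)=147273, p(49)=173525, p(50)=204226, p(51)=239943, p(52)=281589, p(53)=329931, p(54)=386155, p(55)=451276, p(56)=526823, p(57)=614154, p(58)=715220, p(59)=831820, p(60)=966467, p(61)=1121505, p(62)=1300156, p(63)=1505499, p(64)=1741630, p(65)=2012558, p(66)=2323520, p(67)=2679689, p(68)=3087735, p(69)=3554345, p(70)=4087968, p(71)=4697205, p(72)=5392783, p(73)=6185689, p(74)=7089500, p(75)=8118264, p(76)=9289091, p(77)=10619863, p(78)=12132164, p(79)=13848650, p(80)=15796476, p(81)=18004327, p(82)=20506255, p(83)=23338469, p(84)=26543660, p(85)=30167357, p(86)=34262962, p(87)=38887673, p(88)=44108109, p(89)=49995925, p(90)=56634173, p(91)=64112359, p(92)=72533807.
Final step: p(93) = p(92) + p(91) - p(88) - p(86) + p(81) + p(78) - p(71) - p(67) + p(58) + p(53) - p(42) - p(36) + p(23) + p(16) - p(1)
= 72533807 + 64112359 - 44108109 - 34262962 + 18004327 + 12132164 - 4697205 - 2679689 + 715220 + 329931 - 53174 - 17977 + 1255 + 231 - 1
= 82010177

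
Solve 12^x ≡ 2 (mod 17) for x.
6

Baby-step giant-step with step n = ⌈√17⌉ = 5.
Baby steps 12^j mod 17 (j:value) for j=0..4: 0:1, 1:12, 2:8, 3:11, 4:13.
Giant-step multiplier: 12^(-5) ≡ 12^(16-5) = 12^11 ≡ 6 (mod 17).
Giant steps γ_i = 2·6^i mod 17: γ_0=2, γ_1=12 (in table at j=1).
x = i·n + j = 1·5 + 1 = 6.
Check: 12^6 ≡ 2 (mod 17).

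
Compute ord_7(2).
3

7 is prime, so ord(2) divides φ(7) = 6.
Divisors of 6: 1, 2, 3, 6.
Repeated squaring: 2^1 ≡ 2, 2^2 ≡ 4, 2^4 ≡ 2 (mod 7).
Test 2^d mod 7 for each divisor d in increasing order:
2^1 ≡ 2
2^2 ≡ 4
2^3 = 2^2·2^1 ≡ 1  ← first divisor giving 1
The order is 3.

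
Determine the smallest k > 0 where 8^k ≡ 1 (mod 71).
35

71 is prime, so ord(8) divides φ(71) = 70.
Divisors of 70: 1, 2, 5, 7, 10, 14, 35, 70.
Repeated squaring: 8^1 ≡ 8, 8^2 ≡ 64, 8^4 ≡ 49, 8^8 ≡ 58, 8^16 ≡ 27, 8^32 ≡ 19, 8^64 ≡ 6 (mod 71).
Test 8^d mod 71 for each divisor d in increasing order:
8^1 ≡ 8
8^2 ≡ 64
8^5 = 8^4·8^1 ≡ 37
8^7 = 8^4·8^2·8^1 ≡ 25
8^10 = 8^8·8^2 ≡ 20
8^14 = 8^8·8^4·8^2 ≡ 57
8^35 = 8^32·8^2·8^1 ≡ 1  ← first divisor giving 1
The order is 35.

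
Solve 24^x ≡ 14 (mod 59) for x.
31

Baby-step giant-step with step n = ⌈√59⌉ = 8.
Baby steps 24^j mod 59 (j:value) for j=0..7: 0:1, 1:24, 2:45, 3:18, 4:19, 5:43, 6:29, 7:47.
Giant-step multiplier: 24^(-8) ≡ 24^(58-8) = 24^50 ≡ 17 (mod 59).
Giant steps γ_i = 14·17^i mod 59: γ_0=14, γ_1=2, γ_2=34, γ_3=47 (in table at j=7).
x = i·n + j = 3·8 + 7 = 31.
Check: 24^31 ≡ 14 (mod 59).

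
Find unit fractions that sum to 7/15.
1/3 + 1/8 + 1/120

Greedy algorithm:
7/15: ceiling(15/7) = 3, use 1/3
2/15: ceiling(15/2) = 8, use 1/8
1/120: ceiling(120/1) = 120, use 1/120
Result: 7/15 = 1/3 + 1/8 + 1/120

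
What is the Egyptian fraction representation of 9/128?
1/15 + 1/275 + 1/105600

Greedy algorithm:
9/128: ceiling(128/9) = 15, use 1/15
7/1920: ceiling(1920/7) = 275, use 1/275
1/105600: ceiling(105600/1) = 105600, use 1/105600
Result: 9/128 = 1/15 + 1/275 + 1/105600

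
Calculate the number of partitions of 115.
1064144451

p(n) counts ways to write n as a sum of positive integers (order ignored).
Euler's pentagonal recurrence: p(k) = p(k-1) + p(k-2) - p(k-5) - p(k-7) + p(k-12) + p(k-15) - ... (offsets j(3j∓1)/2, signs ++--, p(0)=1, p(<0)=0).
DP table for k = 0..114: p(0)=1, p(1)=1, p(2)=2, p(3)=3, p(4)=5, p(5)=7, p(6)=11, p(7)=15, p(8)=22, p(9)=30, p(10)=42, p(11)=56, p(12)=77, p(13)=101, p(14)=135, p(15)=176, p(16)=231, p(17)=297, p(18)=385, p(19)=490, p(20)=627, p(21)=792, p(22)=1002, p(23)=1255, p(24)=1575, p(25)=1958, p(26)=2436, p(27)=3010, p(28)=3718, p(29)=4565, p(30)=5604, p(31)=6842, p(32)=8349, p(33)=10143, p(34)=12310, p(35)=14883, p(36)=17977, p(37)=21637, p(38)=26015, p(39)=31185, p(40)=37338, p(41)=44583, p(42)=53174, p(43)=63261, p(44)=75175, p(45)=89134, p(46)=105558, p(47)=124754, p(48)=147273, p(49)=173525, p(50)=204226, p(51)=239943, p(52)=281589, p(53)=329931, p(54)=386155, p(55)=451276, p(56)=526823, p(57)=614154, p(58)=715220, p(59)=831820, p(60)=966467, p(61)=1121505, p(62)=1300156, p(63)=1505499, p(64)=1741630, p(65)=2012558, p(66)=2323520, p(67)=2679689, p(68)=3087735, p(69)=3554345, p(70)=4087968, p(71)=4697205, p(72)=5392783, p(73)=6185689, p(74)=7089500, p(75)=8118264, p(76)=9289091, p(77)=10619863, p(78)=12132164, p(79)=13848650, p(80)=15796476, p(81)=18004327, p(82)=20506255, p(83)=23338469, p(84)=26543660, p(85)=30167357, p(86)=34262962, p(87)=38887673, p(88)=44108109, p(89)=49995925, p(90)=56634173, p(91)=64112359, p(92)=72533807, p(93)=82010177, p(94)=92669720, p(95)=104651419, p(96)=118114304, p(97)=133230930, p(98)=150198136, p(99)=169229875, p(100)=190569292, p(101)=214481126, p(102)=241265379, p(103)=271248950, p(104)=304801365, p(105)=342325709, p(106)=384276336, p(107)=431149389, p(108)=483502844, p(109)=541946240, p(110)=607163746, p(111)=679903203, p(112)=761002156, p(113)=851376628, p(114)=952050665.
Final step: p(115) = p(114) + p(113) - p(110) - p(108) + p(103) + p(100) - p(93) - p(89) + p(80) + p(75) - p(64) - p(58) + p(45) + p(38) - p(23) - p(15)
= 952050665 + 851376628 - 607163746 - 483502844 + 271248950 + 190569292 - 82010177 - 49995925 + 15796476 + 8118264 - 1741630 - 715220 + 89134 + 26015 - 1255 - 176
= 1064144451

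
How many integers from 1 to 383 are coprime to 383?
382

383 = 383
φ(n) = n × ∏(1 - 1/p) for each prime p dividing n
φ(383) = 383 × (1 - 1/383) = 382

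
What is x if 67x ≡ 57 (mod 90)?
x ≡ 21 (mod 90)

gcd(67, 90) = 1, which divides 57, so solutions exist.
Find 67^(-1) mod 90 by the extended Euclidean algorithm:
90 = 1 × 67 + 23  ⟹  23 = (1)·90 + (-1)·67
67 = 2 × 23 + 21  ⟹  21 = (-2)·90 + (3)·67
23 = 1 × 21 + 2  ⟹  2 = (3)·90 + (-4)·67
21 = 10 × 2 + 1  ⟹  1 = (-32)·90 + (43)·67
So (43)·67 ≡ 1 (mod 90), i.e. 67^(-1) ≡ 43 (mod 90).
x ≡ 43 × 57 = 2451 ≡ 21 (mod 90).
Check: 67 × 21 = 1407 ≡ 57 (mod 90).
Unique solution: x ≡ 21 (mod 90)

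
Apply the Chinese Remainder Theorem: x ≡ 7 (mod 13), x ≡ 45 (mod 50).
345

Using Chinese Remainder Theorem:
M = 13 × 50 = 650
M1 = 50, M2 = 13
y1 = 50^(-1) mod 13 = 6
y2 = 13^(-1) mod 50 = 27
x = (7×50×6 + 45×13×27) mod 650 = 345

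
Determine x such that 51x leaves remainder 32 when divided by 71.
x ≡ 41 (mod 71)

gcd(51, 71) = 1, which divides 32, so solutions exist.
Find 51^(-1) mod 71 by the extended Euclidean algorithm:
71 = 1 × 51 + 20  ⟹  20 = (1)·71 + (-1)·51
51 = 2 × 20 + 11  ⟹  11 = (-2)·71 + (3)·51
20 = 1 × 11 + 9  ⟹  9 = (3)·71 + (-4)·51
11 = 1 × 9 + 2  ⟹  2 = (-5)·71 + (7)·51
9 = 4 × 2 + 1  ⟹  1 = (23)·71 + (-32)·51
So (-32)·51 ≡ 1 (mod 71), i.e. 51^(-1) ≡ -32 ≡ 39 (mod 71).
x ≡ 39 × 32 = 1248 ≡ 41 (mod 71).
Check: 51 × 41 = 2091 ≡ 32 (mod 71).
Unique solution: x ≡ 41 (mod 71)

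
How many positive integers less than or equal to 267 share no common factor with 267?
176

267 = 3 × 89
φ(n) = n × ∏(1 - 1/p) for each prime p dividing n
φ(267) = 267 × (1 - 1/3) × (1 - 1/89) = 176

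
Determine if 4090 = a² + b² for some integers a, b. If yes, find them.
11² + 63² (a=11, b=63)

Factorization: 4090 = 2 × 5 × 409
By Fermat: n is sum of two squares iff every prime p ≡ 3 (mod 4) appears to even power.
All primes ≡ 3 (mod 4) appear to even power.
Search a = 0, 1, 2, … for 4090 - a² a perfect square: first hit at a = 11: 4090 - 121 = 3969 = 63².
4090 = 11² + 63² = 121 + 3969 ✓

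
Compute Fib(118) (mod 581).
43

Matrix identity: Q^n = [[F_(n+1), F_n], [F_n, F_(n-1)]] with Q = [[1,1],[1,0]].
n = 118 = 1110110₂. Square-and-multiply, entries mod 581:
Q^1 = [[1,1],[1,0]]
Q^3 = (Q^1)²·Q = [[3,2],[2,1]]
Q^7 = (Q^3)²·Q = [[21,13],[13,8]]
Q^14 = (Q^7)² = [[29,377],[377,233]]
Q^29 = (Q^14)²·Q = [[48,44],[44,4]]
Q^59 = (Q^29)²·Q = [[137,173],[173,545]]
Q^118 = (Q^59)² = [[475,43],[43,432]]
F_118 mod 581 = Q^118[0][1] = 43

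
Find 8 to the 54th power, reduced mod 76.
20

Repeated squaring. Binary of 54 = 110110.
8^1 ≡ 8 (mod 76); 8^2 ≡ 64 (mod 76); 8^4 ≡ 68 (mod 76); 8^8 ≡ 64 (mod 76); 8^16 ≡ 68 (mod 76); 8^32 ≡ 64 (mod 76)
8^54 = 8^2 × 8^4 × 8^16 × 8^32 ≡ 20 (mod 76)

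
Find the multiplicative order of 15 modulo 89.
88

89 is prime, so ord(15) divides φ(89) = 88.
Divisors of 88: 1, 2, 4, 8, 11, 22, 44, 88.
Repeated squaring: 15^1 ≡ 15, 15^2 ≡ 47, 15^4 ≡ 73, 15^8 ≡ 78, 15^16 ≡ 32, 15^32 ≡ 45, 15^64 ≡ 67 (mod 89).
Test 15^d mod 89 for each divisor d in increasing order:
15^1 ≡ 15
15^2 ≡ 47
15^4 ≡ 73
15^8 ≡ 78
15^11 = 15^8·15^2·15^1 ≡ 77
15^22 = 15^16·15^4·15^2 ≡ 55
15^44 = 15^32·15^8·15^4 ≡ 88
15^88 = 15^64·15^16·15^8 ≡ 1  ← first divisor giving 1
The order is 88.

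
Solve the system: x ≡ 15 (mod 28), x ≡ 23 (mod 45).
743

Using Chinese Remainder Theorem:
M = 28 × 45 = 1260
M1 = 45, M2 = 28
y1 = 45^(-1) mod 28 = 5
y2 = 28^(-1) mod 45 = 37
x = (15×45×5 + 23×28×37) mod 1260 = 743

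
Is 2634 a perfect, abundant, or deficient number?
abundant

Proper divisors of 2634: sum = 1 + 2 + 3 + 6 + 439 + 878 + 1317 = 2646
Since 2646 > 2634, 2634 is abundant.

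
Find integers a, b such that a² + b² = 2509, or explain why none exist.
3² + 50² (a=3, b=50)

Factorization: 2509 = 13 × 193
By Fermat: n is sum of two squares iff every prime p ≡ 3 (mod 4) appears to even power.
All primes ≡ 3 (mod 4) appear to even power.
Search a = 0, 1, 2, … for 2509 - a² a perfect square: first hit at a = 3: 2509 - 9 = 2500 = 50².
2509 = 3² + 50² = 9 + 2500 ✓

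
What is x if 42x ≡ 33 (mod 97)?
x ≡ 77 (mod 97)

gcd(42, 97) = 1, which divides 33, so solutions exist.
Find 42^(-1) mod 97 by the extended Euclidean algorithm:
97 = 2 × 42 + 13  ⟹  13 = (1)·97 + (-2)·42
42 = 3 × 13 + 3  ⟹  3 = (-3)·97 + (7)·42
13 = 4 × 3 + 1  ⟹  1 = (13)·97 + (-30)·42
So (-30)·42 ≡ 1 (mod 97), i.e. 42^(-1) ≡ -30 ≡ 67 (mod 97).
x ≡ 67 × 33 = 2211 ≡ 77 (mod 97).
Check: 42 × 77 = 3234 ≡ 33 (mod 97).
Unique solution: x ≡ 77 (mod 97)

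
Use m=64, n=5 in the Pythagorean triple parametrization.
(4071, 640, 4121)

Euclid's formula: a = m² - n², b = 2mn, c = m² + n²
m = 64, n = 5
a = 64² - 5² = 4096 - 25 = 4071
b = 2 × 64 × 5 = 640
c = 64² + 5² = 4096 + 25 = 4121
Verification: 4071² + 640² = 16573041 + 409600 = 16982641 = 4121² ✓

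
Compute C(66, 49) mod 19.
0

Using Lucas' theorem:
Write n=66 and k=49 in base 19:
n in base 19: [3, 9]
k in base 19: [2, 11]
C(66,49) mod 19 = ∏ C(n_i, k_i) mod 19
Digit binomials (mod 19): C(3,2) = 3; C(9,11) = 0 (k_i > n_i)
Product: 3 × 0 = 0 ≡ 0 (mod 19)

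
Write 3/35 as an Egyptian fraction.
1/12 + 1/420

Greedy algorithm:
3/35: ceiling(35/3) = 12, use 1/12
1/420: ceiling(420/1) = 420, use 1/420
Result: 3/35 = 1/12 + 1/420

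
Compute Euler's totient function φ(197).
196

197 = 197
φ(n) = n × ∏(1 - 1/p) for each prime p dividing n
φ(197) = 197 × (1 - 1/197) = 196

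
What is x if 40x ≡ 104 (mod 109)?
x ≡ 68 (mod 109)

gcd(40, 109) = 1, which divides 104, so solutions exist.
Find 40^(-1) mod 109 by the extended Euclidean algorithm:
109 = 2 × 40 + 29  ⟹  29 = (1)·109 + (-2)·40
40 = 1 × 29 + 11  ⟹  11 = (-1)·109 + (3)·40
29 = 2 × 11 + 7  ⟹  7 = (3)·109 + (-8)·40
11 = 1 × 7 + 4  ⟹  4 = (-4)·109 + (11)·40
7 = 1 × 4 + 3  ⟹  3 = (7)·109 + (-19)·40
4 = 1 × 3 + 1  ⟹  1 = (-11)·109 + (30)·40
So (30)·40 ≡ 1 (mod 109), i.e. 40^(-1) ≡ 30 (mod 109).
x ≡ 30 × 104 = 3120 ≡ 68 (mod 109).
Check: 40 × 68 = 2720 ≡ 104 (mod 109).
Unique solution: x ≡ 68 (mod 109)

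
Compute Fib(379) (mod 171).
77

Matrix identity: Q^n = [[F_(n+1), F_n], [F_n, F_(n-1)]] with Q = [[1,1],[1,0]].
n = 379 = 101111011₂. Square-and-multiply, entries mod 171:
Q^1 = [[1,1],[1,0]]
Q^2 = (Q^1)² = [[2,1],[1,1]]
Q^5 = (Q^2)²·Q = [[8,5],[5,3]]
Q^11 = (Q^5)²·Q = [[144,89],[89,55]]
Q^23 = (Q^11)²·Q = [[27,100],[100,98]]
Q^47 = (Q^23)²·Q = [[144,127],[127,17]]
Q^94 = (Q^47)² = [[100,98],[98,2]]
Q^189 = (Q^94)²·Q = [[17,110],[110,78]]
Q^379 = (Q^189)²·Q = [[96,77],[77,19]]
F_379 mod 171 = Q^379[0][1] = 77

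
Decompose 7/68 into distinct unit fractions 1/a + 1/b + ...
1/10 + 1/340

Greedy algorithm:
7/68: ceiling(68/7) = 10, use 1/10
1/340: ceiling(340/1) = 340, use 1/340
Result: 7/68 = 1/10 + 1/340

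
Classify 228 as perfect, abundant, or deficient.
abundant

Proper divisors of 228: sum = 1 + 2 + 3 + 4 + 6 + 12 + 19 + 38 + 57 + 76 + 114 = 332
Since 332 > 228, 228 is abundant.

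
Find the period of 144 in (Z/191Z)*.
95

191 is prime, so ord(144) divides φ(191) = 190.
Divisors of 190: 1, 2, 5, 10, 19, 38, 95, 190.
Repeated squaring: 144^1 ≡ 144, 144^2 ≡ 108, 144^4 ≡ 13, 144^8 ≡ 169, 144^16 ≡ 102, 144^32 ≡ 90, 144^64 ≡ 78, 144^128 ≡ 163 (mod 191).
Test 144^d mod 191 for each divisor d in increasing order:
144^1 ≡ 144
144^2 ≡ 108
144^5 = 144^4·144^1 ≡ 153
144^10 = 144^8·144^2 ≡ 107
144^19 = 144^16·144^2·144^1 ≡ 49
144^38 = 144^32·144^4·144^2 ≡ 109
144^95 = 144^64·144^16·144^8·144^4·144^2·144^1 ≡ 1  ← first divisor giving 1
The order is 95.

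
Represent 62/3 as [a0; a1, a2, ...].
[20; 1, 2]

Euclidean algorithm steps:
62 = 20 × 3 + 2
3 = 1 × 2 + 1
2 = 2 × 1 + 0
Continued fraction: [20; 1, 2]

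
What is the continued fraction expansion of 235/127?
[1; 1, 5, 1, 2, 6]

Euclidean algorithm steps:
235 = 1 × 127 + 108
127 = 1 × 108 + 19
108 = 5 × 19 + 13
19 = 1 × 13 + 6
13 = 2 × 6 + 1
6 = 6 × 1 + 0
Continued fraction: [1; 1, 5, 1, 2, 6]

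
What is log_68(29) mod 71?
8

Baby-step giant-step with step n = ⌈√71⌉ = 9.
Baby steps 68^j mod 71 (j:value) for j=0..8: 0:1, 1:68, 2:9, 3:44, 4:10, 5:41, 6:19, 7:14, 8:29.
h = 29 is already in the table at j=8, so x = 8.
Check: 68^8 ≡ 29 (mod 71).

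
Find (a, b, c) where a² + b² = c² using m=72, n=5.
(5159, 720, 5209)

Euclid's formula: a = m² - n², b = 2mn, c = m² + n²
m = 72, n = 5
a = 72² - 5² = 5184 - 25 = 5159
b = 2 × 72 × 5 = 720
c = 72² + 5² = 5184 + 25 = 5209
Verification: 5159² + 720² = 26615281 + 518400 = 27133681 = 5209² ✓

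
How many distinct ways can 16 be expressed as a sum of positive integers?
231

p(n) counts ways to write n as a sum of positive integers (order ignored).
Euler's pentagonal recurrence: p(k) = p(k-1) + p(k-2) - p(k-5) - p(k-7) + p(k-12) + p(k-15) - ... (offsets j(3j∓1)/2, signs ++--, p(0)=1, p(<0)=0).
DP table for k = 0..15: p(0)=1, p(1)=1, p(2)=2, p(3)=3, p(4)=5, p(5)=7, p(6)=11, p(7)=15, p(8)=22, p(9)=30, p(10)=42, p(11)=56, p(12)=77, p(13)=101, p(14)=135, p(15)=176.
Final step: p(16) = p(15) + p(14) - p(11) - p(9) + p(4) + p(1)
= 176 + 135 - 56 - 30 + 5 + 1
= 231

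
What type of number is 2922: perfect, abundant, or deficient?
abundant

Proper divisors of 2922: sum = 1 + 2 + 3 + 6 + 487 + 974 + 1461 = 2934
Since 2934 > 2922, 2922 is abundant.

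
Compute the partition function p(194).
2366022741845

p(n) counts ways to write n as a sum of positive integers (order ignored).
Euler's pentagonal recurrence: p(k) = p(k-1) + p(k-2) - p(k-5) - p(k-7) + p(k-12) + p(k-15) - ... (offsets j(3j∓1)/2, signs ++--, p(0)=1, p(<0)=0).
DP table for k = 0..193: p(0)=1, p(1)=1, p(2)=2, p(3)=3, p(4)=5, p(5)=7, p(6)=11, p(7)=15, p(8)=22, p(9)=30, p(10)=42, p(11)=56, p(12)=77, p(13)=101, p(14)=135, p(15)=176, p(16)=231, p(17)=297, p(18)=385, p(19)=490, p(20)=627, p(21)=792, p(22)=1002, p(23)=1255, p(24)=1575, p(25)=1958, p(26)=2436, p(27)=3010, p(28)=3718, p(29)=4565, p(30)=5604, p(31)=6842, p(32)=8349, p(33)=10143, p(34)=12310, p(35)=14883, p(36)=17977, p(37)=21637, p(38)=26015, p(39)=31185, p(40)=37338, p(41)=44583, p(42)=53174, p(43)=63261, p(44)=75175, p(45)=89134, p(46)=105558, p(47)=124754, p(48)=147273, p(49)=173525, p(50)=204226, p(51)=239943, p(52)=281589, p(53)=329931, p(54)=386155, p(55)=451276, p(56)=526823, p(57)=614154, p(58)=715220, p(59)=831820, p(60)=966467, p(61)=1121505, p(62)=1300156, p(63)=1505499, p(64)=1741630, p(65)=2012558, p(66)=2323520, p(67)=2679689, p(68)=3087735, p(69)=3554345, p(70)=4087968, p(71)=4697205, p(72)=5392783, p(73)=6185689, p(74)=7089500, p(75)=8118264, p(76)=9289091, p(77)=10619863, p(78)=12132164, p(79)=13848650, p(80)=15796476, p(81)=18004327, p(82)=20506255, p(83)=23338469, p(84)=26543660, p(85)=30167357, p(86)=34262962, p(87)=38887673, p(88)=44108109, p(89)=49995925, p(90)=56634173, p(91)=64112359, p(92)=72533807, p(93)=82010177, p(94)=92669720, p(95)=104651419, p(96)=118114304, p(97)=133230930, p(98)=150198136, p(99)=169229875, p(100)=190569292, p(101)=214481126, p(102)=241265379, p(103)=271248950, p(104)=304801365, p(105)=342325709, p(106)=384276336, p(107)=431149389, p(108)=483502844, p(109)=541946240, p(110)=607163746, p(111)=679903203, p(112)=761002156, p(113)=851376628, p(114)=952050665, p(115)=1064144451, p(116)=1188908248, p(117)=1327710076, p(118)=1482074143, p(119)=1653668665, p(120)=1844349560, p(121)=2056148051, p(122)=2291320912, p(123)=2552338241, p(124)=2841940500, p(125)=3163127352, p(126)=3519222692, p(127)=3913864295, p(128)=4351078600, p(129)=4835271870, p(130)=5371315400, p(131)=5964539504, p(132)=6620830889, p(133)=7346629512, p(134)=8149040695, p(135)=9035836076, p(136)=10015581680, p(137)=11097645016, p(138)=12292341831, p(139)=13610949895, p(140)=15065878135, p(141)=16670689208, p(142)=18440293320, p(143)=20390982757, p(144)=22540654445, p(145)=24908858009, p(146)=27517052599, p(147)=30388671978, p(148)=33549419497, p(149)=37027355200, p(150)=40853235313, p(151)=45060624582, p(152)=49686288421, p(153)=54770336324, p(154)=60356673280, p(155)=66493182097, p(156)=73232243759, p(157)=80630964769, p(158)=88751778802, p(159)=97662728555, p(160)=107438159466, p(161)=118159068427, p(162)=129913904637, p(163)=142798995930, p(164)=156919475295, p(165)=172389800255, p(166)=189334822579, p(167)=207890420102, p(168)=228204732751, p(169)=250438925115, p(170)=274768617130, p(171)=301384802048, p(172)=330495499613, p(173)=362326859895, p(174)=397125074750, p(175)=435157697830, p(176)=476715857290, p(177)=522115831195, p(178)=571701605655, p(179)=625846753120, p(180)=684957390936, p(181)=749474411781, p(182)=819876908323, p(183)=896684817527, p(184)=980462880430, p(185)=1071823774337, p(186)=1171432692373, p(187)=1280011042268, p(188)=1398341745571, p(189)=1527273599625, p(190)=1667727404093, p(191)=1820701100652, p(192)=1987276856363, p(193)=2168627105469.
Final step: p(194) = p(193) + p(192) - p(189) - p(187) + p(182) + p(179) - p(172) - p(168) + p(159) + p(154) - p(143) - p(137) + p(124) + p(117) - p(102) - p(94) + p(77) + p(68) - p(49) - p(39) + p(18) + p(7)
= 2168627105469 + 1987276856363 - 1527273599625 - 1280011042268 + 819876908323 + 625846753120 - 330495499613 - 228204732751 + 97662728555 + 60356673280 - 20390982757 - 11097645016 + 2841940500 + 1327710076 - 241265379 - 92669720 + 10619863 + 3087735 - 173525 - 31185 + 385 + 15
= 2366022741845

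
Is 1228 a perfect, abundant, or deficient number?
deficient

Proper divisors of 1228: sum = 1 + 2 + 4 + 307 + 614 = 928
Since 928 < 1228, 1228 is deficient.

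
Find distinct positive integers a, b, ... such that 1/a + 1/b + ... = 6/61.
1/11 + 1/135 + 1/22647 + 1/683826165

Greedy algorithm:
6/61: ceiling(61/6) = 11, use 1/11
5/671: ceiling(671/5) = 135, use 1/135
4/90585: ceiling(90585/4) = 22647, use 1/22647
1/683826165: ceiling(683826165/1) = 683826165, use 1/683826165
Result: 6/61 = 1/11 + 1/135 + 1/22647 + 1/683826165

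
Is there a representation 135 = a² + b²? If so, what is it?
Not possible

Factorization: 135 = 3^3 × 5
By Fermat: n is sum of two squares iff every prime p ≡ 3 (mod 4) appears to even power.
Prime(s) ≡ 3 (mod 4) with odd exponent: [(3, 3)]
Therefore 135 cannot be expressed as a² + b².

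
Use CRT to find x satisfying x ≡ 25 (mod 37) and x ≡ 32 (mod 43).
247

Using Chinese Remainder Theorem:
M = 37 × 43 = 1591
M1 = 43, M2 = 37
y1 = 43^(-1) mod 37 = 31
y2 = 37^(-1) mod 43 = 7
x = (25×43×31 + 32×37×7) mod 1591 = 247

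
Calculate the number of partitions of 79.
13848650

p(n) counts ways to write n as a sum of positive integers (order ignored).
Euler's pentagonal recurrence: p(k) = p(k-1) + p(k-2) - p(k-5) - p(k-7) + p(k-12) + p(k-15) - ... (offsets j(3j∓1)/2, signs ++--, p(0)=1, p(<0)=0).
DP table for k = 0..78: p(0)=1, p(1)=1, p(2)=2, p(3)=3, p(4)=5, p(5)=7, p(6)=11, p(7)=15, p(8)=22, p(9)=30, p(10)=42, p(11)=56, p(12)=77, p(13)=101, p(14)=135, p(15)=176, p(16)=231, p(17)=297, p(18)=385, p(19)=490, p(20)=627, p(21)=792, p(22)=1002, p(23)=1255, p(24)=1575, p(25)=1958, p(26)=2436, p(27)=3010, p(28)=3718, p(29)=4565, p(30)=5604, p(31)=6842, p(32)=8349, p(33)=10143, p(34)=12310, p(35)=14883, p(36)=17977, p(37)=21637, p(38)=26015, p(39)=31185, p(40)=37338, p(41)=44583, p(42)=53174, p(43)=63261, p(44)=75175, p(45)=89134, p(46)=105558, p(47)=124754, p(48)=147273, p(49)=173525, p(50)=204226, p(51)=239943, p(52)=281589, p(53)=329931, p(54)=386155, p(55)=451276, p(56)=526823, p(57)=614154, p(58)=715220, p(59)=831820, p(60)=966467, p(61)=1121505, p(62)=1300156, p(63)=1505499, p(64)=1741630, p(65)=2012558, p(66)=2323520, p(67)=2679689, p(68)=3087735, p(69)=3554345, p(70)=4087968, p(71)=4697205, p(72)=5392783, p(73)=6185689, p(74)=7089500, p(75)=8118264, p(76)=9289091, p(77)=10619863, p(78)=12132164.
Final step: p(79) = p(78) + p(77) - p(74) - p(72) + p(67) + p(64) - p(57) - p(53) + p(44) + p(39) - p(28) - p(22) + p(9) + p(2)
= 12132164 + 10619863 - 7089500 - 5392783 + 2679689 + 1741630 - 614154 - 329931 + 75175 + 31185 - 3718 - 1002 + 30 + 2
= 13848650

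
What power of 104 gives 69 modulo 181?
47

Baby-step giant-step with step n = ⌈√181⌉ = 14.
Baby steps 104^j mod 181 (j:value) for j=0..13: 0:1, 1:104, 2:137, 3:130, 4:126, 5:72, 6:67, 7:90, 8:129, 9:22, 10:116, 11:118, 12:145, 13:57.
Giant-step multiplier: 104^(-14) ≡ 104^(180-14) = 104^166 ≡ 4 (mod 181).
Giant steps γ_i = 69·4^i mod 181: γ_0=69, γ_1=95, γ_2=18, γ_3=72 (in table at j=5).
x = i·n + j = 3·14 + 5 = 47.
Check: 104^47 ≡ 69 (mod 181).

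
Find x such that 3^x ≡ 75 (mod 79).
47

Baby-step giant-step with step n = ⌈√79⌉ = 9.
Baby steps 3^j mod 79 (j:value) for j=0..8: 0:1, 1:3, 2:9, 3:27, 4:2, 5:6, 6:18, 7:54, 8:4.
Giant-step multiplier: 3^(-9) ≡ 3^(78-9) = 3^69 ≡ 33 (mod 79).
Giant steps γ_i = 75·33^i mod 79: γ_0=75, γ_1=26, γ_2=68, γ_3=32, γ_4=29, γ_5=9 (in table at j=2).
x = i·n + j = 5·9 + 2 = 47.
Check: 3^47 ≡ 75 (mod 79).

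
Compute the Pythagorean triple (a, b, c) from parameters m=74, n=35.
(4251, 5180, 6701)

Euclid's formula: a = m² - n², b = 2mn, c = m² + n²
m = 74, n = 35
a = 74² - 35² = 5476 - 1225 = 4251
b = 2 × 74 × 35 = 5180
c = 74² + 35² = 5476 + 1225 = 6701
Verification: 4251² + 5180² = 18071001 + 26832400 = 44903401 = 6701² ✓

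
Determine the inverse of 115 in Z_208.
123

gcd(115, 208) = 1, so the inverse exists.
Extended Euclidean algorithm on (208, 115):
208 = 1 × 115 + 93  ⟹  93 = (1)·208 + (-1)·115
115 = 1 × 93 + 22  ⟹  22 = (-1)·208 + (2)·115
93 = 4 × 22 + 5  ⟹  5 = (5)·208 + (-9)·115
22 = 4 × 5 + 2  ⟹  2 = (-21)·208 + (38)·115
5 = 2 × 2 + 1  ⟹  1 = (47)·208 + (-85)·115
So (-85)·115 ≡ 1 (mod 208), i.e. 115^(-1) ≡ -85 ≡ 123 (mod 208).
Check: 115 × 123 = 14145 ≡ 1 (mod 208)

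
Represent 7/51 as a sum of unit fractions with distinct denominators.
1/8 + 1/82 + 1/16728

Greedy algorithm:
7/51: ceiling(51/7) = 8, use 1/8
5/408: ceiling(408/5) = 82, use 1/82
1/16728: ceiling(16728/1) = 16728, use 1/16728
Result: 7/51 = 1/8 + 1/82 + 1/16728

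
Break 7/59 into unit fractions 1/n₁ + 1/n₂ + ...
1/9 + 1/133 + 1/70623

Greedy algorithm:
7/59: ceiling(59/7) = 9, use 1/9
4/531: ceiling(531/4) = 133, use 1/133
1/70623: ceiling(70623/1) = 70623, use 1/70623
Result: 7/59 = 1/9 + 1/133 + 1/70623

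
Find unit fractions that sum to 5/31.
1/7 + 1/55 + 1/3979 + 1/23744683 + 1/1127619917796295

Greedy algorithm:
5/31: ceiling(31/5) = 7, use 1/7
4/217: ceiling(217/4) = 55, use 1/55
3/11935: ceiling(11935/3) = 3979, use 1/3979
2/47489365: ceiling(47489365/2) = 23744683, use 1/23744683
1/1127619917796295: ceiling(1127619917796295/1) = 1127619917796295, use 1/1127619917796295
Result: 5/31 = 1/7 + 1/55 + 1/3979 + 1/23744683 + 1/1127619917796295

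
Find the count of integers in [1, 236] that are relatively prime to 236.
116

236 = 2^2 × 59
φ(n) = n × ∏(1 - 1/p) for each prime p dividing n
φ(236) = 236 × (1 - 1/2) × (1 - 1/59) = 116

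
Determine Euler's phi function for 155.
120

155 = 5 × 31
φ(n) = n × ∏(1 - 1/p) for each prime p dividing n
φ(155) = 155 × (1 - 1/5) × (1 - 1/31) = 120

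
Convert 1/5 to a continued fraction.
[0; 5]

Euclidean algorithm steps:
1 = 0 × 5 + 1
5 = 5 × 1 + 0
Continued fraction: [0; 5]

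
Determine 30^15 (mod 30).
0

Repeated squaring. Binary of 15 = 1111.
30^1 ≡ 0 (mod 30); 30^2 ≡ 0 (mod 30); 30^4 ≡ 0 (mod 30); 30^8 ≡ 0 (mod 30)
30^15 = 30^1 × 30^2 × 30^4 × 30^8 ≡ 0 (mod 30)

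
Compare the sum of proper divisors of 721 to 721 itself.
deficient

Proper divisors of 721: sum = 1 + 7 + 103 = 111
Since 111 < 721, 721 is deficient.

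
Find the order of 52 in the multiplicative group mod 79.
13

79 is prime, so ord(52) divides φ(79) = 78.
Divisors of 78: 1, 2, 3, 6, 13, 26, 39, 78.
Repeated squaring: 52^1 ≡ 52, 52^2 ≡ 18, 52^4 ≡ 8, 52^8 ≡ 64, 52^16 ≡ 67, 52^32 ≡ 65, 52^64 ≡ 38 (mod 79).
Test 52^d mod 79 for each divisor d in increasing order:
52^1 ≡ 52
52^2 ≡ 18
52^3 = 52^2·52^1 ≡ 67
52^6 = 52^4·52^2 ≡ 65
52^13 = 52^8·52^4·52^1 ≡ 1  ← first divisor giving 1
The order is 13.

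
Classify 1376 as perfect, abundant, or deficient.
abundant

Proper divisors of 1376: sum = 1 + 2 + 4 + 8 + 16 + 32 + 43 + 86 + 172 + 344 + 688 = 1396
Since 1396 > 1376, 1376 is abundant.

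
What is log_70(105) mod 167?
17

Baby-step giant-step with step n = ⌈√167⌉ = 13.
Baby steps 70^j mod 167 (j:value) for j=0..12: 0:1, 1:70, 2:57, 3:149, 4:76, 5:143, 6:157, 7:135, 8:98, 9:13, 10:75, 11:73, 12:100.
Giant-step multiplier: 70^(-13) ≡ 70^(166-13) = 70^153 ≡ 155 (mod 167).
Giant steps γ_i = 105·155^i mod 167: γ_0=105, γ_1=76 (in table at j=4).
x = i·n + j = 1·13 + 4 = 17.
Check: 70^17 ≡ 105 (mod 167).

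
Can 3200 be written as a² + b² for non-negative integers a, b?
8² + 56² (a=8, b=56)

Factorization: 3200 = 2^7 × 5^2
By Fermat: n is sum of two squares iff every prime p ≡ 3 (mod 4) appears to even power.
All primes ≡ 3 (mod 4) appear to even power.
Search a = 0, 1, 2, … for 3200 - a² a perfect square: first hit at a = 8: 3200 - 64 = 3136 = 56².
3200 = 8² + 56² = 64 + 3136 ✓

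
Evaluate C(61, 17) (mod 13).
10

Using Lucas' theorem:
Write n=61 and k=17 in base 13:
n in base 13: [4, 9]
k in base 13: [1, 4]
C(61,17) mod 13 = ∏ C(n_i, k_i) mod 13
Digit binomials (mod 13): C(4,1) = 4; C(9,4) = 126 ≡ 9
Product: 4 × 9 = 36 ≡ 10 (mod 13)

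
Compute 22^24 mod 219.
1

Repeated squaring. Binary of 24 = 11000.
22^1 ≡ 22 (mod 219); 22^2 ≡ 46 (mod 219); 22^4 ≡ 145 (mod 219); 22^8 ≡ 1 (mod 219); 22^16 ≡ 1 (mod 219)
22^24 = 22^8 × 22^16 ≡ 1 (mod 219)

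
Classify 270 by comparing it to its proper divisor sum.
abundant

Proper divisors of 270: sum = 1 + 2 + 3 + 5 + 6 + 9 + 10 + 15 + 18 + 27 + 30 + 45 + 54 + 90 + 135 = 450
Since 450 > 270, 270 is abundant.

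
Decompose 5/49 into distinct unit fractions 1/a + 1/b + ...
1/10 + 1/490

Greedy algorithm:
5/49: ceiling(49/5) = 10, use 1/10
1/490: ceiling(490/1) = 490, use 1/490
Result: 5/49 = 1/10 + 1/490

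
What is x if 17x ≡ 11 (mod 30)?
x ≡ 13 (mod 30)

gcd(17, 30) = 1, which divides 11, so solutions exist.
Find 17^(-1) mod 30 by the extended Euclidean algorithm:
30 = 1 × 17 + 13  ⟹  13 = (1)·30 + (-1)·17
17 = 1 × 13 + 4  ⟹  4 = (-1)·30 + (2)·17
13 = 3 × 4 + 1  ⟹  1 = (4)·30 + (-7)·17
So (-7)·17 ≡ 1 (mod 30), i.e. 17^(-1) ≡ -7 ≡ 23 (mod 30).
x ≡ 23 × 11 = 253 ≡ 13 (mod 30).
Check: 17 × 13 = 221 ≡ 11 (mod 30).
Unique solution: x ≡ 13 (mod 30)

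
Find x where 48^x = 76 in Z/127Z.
30

Baby-step giant-step with step n = ⌈√127⌉ = 12.
Baby steps 48^j mod 127 (j:value) for j=0..11: 0:1, 1:48, 2:18, 3:102, 4:70, 5:58, 6:117, 7:28, 8:74, 9:123, 10:62, 11:55.
Giant-step multiplier: 48^(-12) ≡ 48^(126-12) = 48^114 ≡ 47 (mod 127).
Giant steps γ_i = 76·47^i mod 127: γ_0=76, γ_1=16, γ_2=117 (in table at j=6).
x = i·n + j = 2·12 + 6 = 30.
Check: 48^30 ≡ 76 (mod 127).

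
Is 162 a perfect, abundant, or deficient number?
abundant

Proper divisors of 162: sum = 1 + 2 + 3 + 6 + 9 + 18 + 27 + 54 + 81 = 201
Since 201 > 162, 162 is abundant.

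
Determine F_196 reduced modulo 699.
555

Matrix identity: Q^n = [[F_(n+1), F_n], [F_n, F_(n-1)]] with Q = [[1,1],[1,0]].
n = 196 = 11000100₂. Square-and-multiply, entries mod 699:
Q^1 = [[1,1],[1,0]]
Q^3 = (Q^1)²·Q = [[3,2],[2,1]]
Q^6 = (Q^3)² = [[13,8],[8,5]]
Q^12 = (Q^6)² = [[233,144],[144,89]]
Q^24 = (Q^12)² = [[232,234],[234,697]]
Q^49 = (Q^24)²·Q = [[232,235],[235,696]]
Q^98 = (Q^49)² = [[5,691],[691,13]]
Q^196 = (Q^98)² = [[89,555],[555,233]]
F_196 mod 699 = Q^196[0][1] = 555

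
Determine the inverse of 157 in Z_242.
37

gcd(157, 242) = 1, so the inverse exists.
Extended Euclidean algorithm on (242, 157):
242 = 1 × 157 + 85  ⟹  85 = (1)·242 + (-1)·157
157 = 1 × 85 + 72  ⟹  72 = (-1)·242 + (2)·157
85 = 1 × 72 + 13  ⟹  13 = (2)·242 + (-3)·157
72 = 5 × 13 + 7  ⟹  7 = (-11)·242 + (17)·157
13 = 1 × 7 + 6  ⟹  6 = (13)·242 + (-20)·157
7 = 1 × 6 + 1  ⟹  1 = (-24)·242 + (37)·157
So (37)·157 ≡ 1 (mod 242), i.e. 157^(-1) ≡ 37 (mod 242).
Check: 157 × 37 = 5809 ≡ 1 (mod 242)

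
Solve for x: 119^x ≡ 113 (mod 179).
45

Baby-step giant-step with step n = ⌈√179⌉ = 14.
Baby steps 119^j mod 179 (j:value) for j=0..13: 0:1, 1:119, 2:20, 3:53, 4:42, 5:165, 6:124, 7:78, 8:153, 9:128, 10:17, 11:54, 12:161, 13:6.
Giant-step multiplier: 119^(-14) ≡ 119^(178-14) = 119^164 ≡ 89 (mod 179).
Giant steps γ_i = 113·89^i mod 179: γ_0=113, γ_1=33, γ_2=73, γ_3=53 (in table at j=3).
x = i·n + j = 3·14 + 3 = 45.
Check: 119^45 ≡ 113 (mod 179).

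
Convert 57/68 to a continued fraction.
[0; 1, 5, 5, 2]

Euclidean algorithm steps:
57 = 0 × 68 + 57
68 = 1 × 57 + 11
57 = 5 × 11 + 2
11 = 5 × 2 + 1
2 = 2 × 1 + 0
Continued fraction: [0; 1, 5, 5, 2]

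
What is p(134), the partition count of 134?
8149040695

p(n) counts ways to write n as a sum of positive integers (order ignored).
Euler's pentagonal recurrence: p(k) = p(k-1) + p(k-2) - p(k-5) - p(k-7) + p(k-12) + p(k-15) - ... (offsets j(3j∓1)/2, signs ++--, p(0)=1, p(<0)=0).
DP table for k = 0..133: p(0)=1, p(1)=1, p(2)=2, p(3)=3, p(4)=5, p(5)=7, p(6)=11, p(7)=15, p(8)=22, p(9)=30, p(10)=42, p(11)=56, p(12)=77, p(13)=101, p(14)=135, p(15)=176, p(16)=231, p(17)=297, p(18)=385, p(19)=490, p(20)=627, p(21)=792, p(22)=1002, p(23)=1255, p(24)=1575, p(25)=1958, p(26)=2436, p(27)=3010, p(28)=3718, p(29)=4565, p(30)=5604, p(31)=6842, p(32)=8349, p(33)=10143, p(34)=12310, p(35)=14883, p(36)=17977, p(37)=21637, p(38)=26015, p(39)=31185, p(40)=37338, p(41)=44583, p(42)=53174, p(43)=63261, p(44)=75175, p(45)=89134, p(46)=105558, p(47)=124754, p(48)=147273, p(49)=173525, p(50)=204226, p(51)=239943, p(52)=281589, p(53)=329931, p(54)=386155, p(55)=451276, p(56)=526823, p(57)=614154, p(58)=715220, p(59)=831820, p(60)=966467, p(61)=1121505, p(62)=1300156, p(63)=1505499, p(64)=1741630, p(65)=2012558, p(66)=2323520, p(67)=2679689, p(68)=3087735, p(69)=3554345, p(70)=4087968, p(71)=4697205, p(72)=5392783, p(73)=6185689, p(74)=7089500, p(75)=8118264, p(76)=9289091, p(77)=10619863, p(78)=12132164, p(79)=13848650, p(80)=15796476, p(81)=18004327, p(82)=20506255, p(83)=23338469, p(84)=26543660, p(85)=30167357, p(86)=34262962, p(87)=38887673, p(88)=44108109, p(89)=49995925, p(90)=56634173, p(91)=64112359, p(92)=72533807, p(93)=82010177, p(94)=92669720, p(95)=104651419, p(96)=118114304, p(97)=133230930, p(98)=150198136, p(99)=169229875, p(100)=190569292, p(101)=214481126, p(102)=241265379, p(103)=271248950, p(104)=304801365, p(105)=342325709, p(106)=384276336, p(107)=431149389, p(108)=483502844, p(109)=541946240, p(110)=607163746, p(111)=679903203, p(112)=761002156, p(113)=851376628, p(114)=952050665, p(115)=1064144451, p(116)=1188908248, p(117)=1327710076, p(118)=1482074143, p(119)=1653668665, p(120)=1844349560, p(121)=2056148051, p(122)=2291320912, p(123)=2552338241, p(124)=2841940500, p(125)=3163127352, p(126)=3519222692, p(127)=3913864295, p(128)=4351078600, p(129)=4835271870, p(130)=5371315400, p(131)=5964539504, p(132)=6620830889, p(133)=7346629512.
Final step: p(134) = p(133) + p(132) - p(129) - p(127) + p(122) + p(119) - p(112) - p(108) + p(99) + p(94) - p(83) - p(77) + p(64) + p(57) - p(42) - p(34) + p(17) + p(8)
= 7346629512 + 6620830889 - 4835271870 - 3913864295 + 2291320912 + 1653668665 - 761002156 - 483502844 + 169229875 + 92669720 - 23338469 - 10619863 + 1741630 + 614154 - 53174 - 12310 + 297 + 22
= 8149040695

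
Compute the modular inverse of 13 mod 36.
25

gcd(13, 36) = 1, so the inverse exists.
Extended Euclidean algorithm on (36, 13):
36 = 2 × 13 + 10  ⟹  10 = (1)·36 + (-2)·13
13 = 1 × 10 + 3  ⟹  3 = (-1)·36 + (3)·13
10 = 3 × 3 + 1  ⟹  1 = (4)·36 + (-11)·13
So (-11)·13 ≡ 1 (mod 36), i.e. 13^(-1) ≡ -11 ≡ 25 (mod 36).
Check: 13 × 25 = 325 ≡ 1 (mod 36)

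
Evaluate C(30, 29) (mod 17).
13

Using Lucas' theorem:
Write n=30 and k=29 in base 17:
n in base 17: [1, 13]
k in base 17: [1, 12]
C(30,29) mod 17 = ∏ C(n_i, k_i) mod 17
Digit binomials (mod 17): C(1,1) = 1; C(13,12) = 13
Product: 1 × 13 = 13 ≡ 13 (mod 17)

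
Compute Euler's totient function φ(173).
172

173 = 173
φ(n) = n × ∏(1 - 1/p) for each prime p dividing n
φ(173) = 173 × (1 - 1/173) = 172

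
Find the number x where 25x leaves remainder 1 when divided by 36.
13

gcd(25, 36) = 1, so the inverse exists.
Extended Euclidean algorithm on (36, 25):
36 = 1 × 25 + 11  ⟹  11 = (1)·36 + (-1)·25
25 = 2 × 11 + 3  ⟹  3 = (-2)·36 + (3)·25
11 = 3 × 3 + 2  ⟹  2 = (7)·36 + (-10)·25
3 = 1 × 2 + 1  ⟹  1 = (-9)·36 + (13)·25
So (13)·25 ≡ 1 (mod 36), i.e. 25^(-1) ≡ 13 (mod 36).
Check: 25 × 13 = 325 ≡ 1 (mod 36)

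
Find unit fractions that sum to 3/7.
1/3 + 1/11 + 1/231

Greedy algorithm:
3/7: ceiling(7/3) = 3, use 1/3
2/21: ceiling(21/2) = 11, use 1/11
1/231: ceiling(231/1) = 231, use 1/231
Result: 3/7 = 1/3 + 1/11 + 1/231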